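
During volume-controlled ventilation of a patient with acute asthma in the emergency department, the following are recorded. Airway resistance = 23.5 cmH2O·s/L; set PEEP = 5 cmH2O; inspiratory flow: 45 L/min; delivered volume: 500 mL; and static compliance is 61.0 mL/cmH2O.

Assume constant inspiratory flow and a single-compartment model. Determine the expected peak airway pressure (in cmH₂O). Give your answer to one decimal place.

30.8

Flow: 45 L/min ÷ 60 = 0.75 L/s.
Equation of motion (constant flow): PIP = Vt/C + R·V̇ + PEEP.
PIP = 500/61.0 + 23.5×0.75 + 5 = 8.197 + 17.625 + 5 = 30.822 cmH2O.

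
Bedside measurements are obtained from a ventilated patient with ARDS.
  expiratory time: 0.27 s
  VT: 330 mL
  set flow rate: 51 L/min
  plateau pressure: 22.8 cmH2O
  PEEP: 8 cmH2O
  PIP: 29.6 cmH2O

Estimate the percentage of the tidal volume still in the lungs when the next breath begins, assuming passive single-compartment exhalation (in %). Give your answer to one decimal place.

Flow: 51 L/min ÷ 60 = 0.85 L/s.
R = (PIP − Pplat)/V̇ = (29.6 − 22.8) / 0.85 = 6.8/0.85 = 8.0 cmH2O·s/L.
C = Vt/(Pplat − PEEP) = 330.0 / (22.8 − 8) = 330.0/14.8 = 22.297 mL/cmH2O.
τ = R × C = 8.0 × 0.0223 L/cmH2O = 0.1784 s.
Fraction remaining at end-expiration = e^(−Te/τ) = e^(−0.27/0.1784) = 0.2201 → 22.01%.

22.0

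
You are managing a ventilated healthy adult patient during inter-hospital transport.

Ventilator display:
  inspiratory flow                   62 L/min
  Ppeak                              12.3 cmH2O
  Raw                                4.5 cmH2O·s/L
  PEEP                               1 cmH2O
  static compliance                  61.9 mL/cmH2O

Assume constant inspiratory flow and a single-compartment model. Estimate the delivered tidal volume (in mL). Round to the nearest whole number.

Flow: 62 L/min ÷ 60 = 1.0333 L/s.
Equation of motion (constant flow): PIP = Vt/C + R·V̇ + PEEP.
Vt/C = PIP − R·V̇ − PEEP = 12.3 − 4.65 − 1 = 6.65 cmH2O.
Vt = C × 6.65 = 61.9 × 6.65 = 411.64 mL.

412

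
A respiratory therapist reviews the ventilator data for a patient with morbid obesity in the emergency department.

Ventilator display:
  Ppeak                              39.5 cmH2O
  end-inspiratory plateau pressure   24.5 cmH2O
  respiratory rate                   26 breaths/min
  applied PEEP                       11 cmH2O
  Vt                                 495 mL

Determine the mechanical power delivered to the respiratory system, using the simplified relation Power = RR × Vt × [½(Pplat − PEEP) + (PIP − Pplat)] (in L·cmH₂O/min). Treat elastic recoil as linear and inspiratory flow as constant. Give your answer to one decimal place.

279.9

Per-breath work = Vt × [½(Pplat−PEEP) + (PIP−Pplat)] = 0.495 × [0.5×13.5 + 15.0] = 0.495 × 21.75 = 10.766 L·cmH2O.
Power = 26 × 10.766 = 279.92 L·cmH2O/min.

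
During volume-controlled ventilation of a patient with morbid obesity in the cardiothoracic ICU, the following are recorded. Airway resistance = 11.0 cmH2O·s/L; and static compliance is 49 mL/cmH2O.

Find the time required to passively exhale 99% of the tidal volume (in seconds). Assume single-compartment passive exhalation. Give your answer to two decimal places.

2.48

τ = R × C = 11.0 × 49 mL/cmH2O = 11.0 × 0.049 L/cmH2O = 0.539 s.
Exhaled fraction f = 1 − e^(−t/τ) → t = −τ·ln(1 − f) = −0.539·ln(0.01) = 2.482 s.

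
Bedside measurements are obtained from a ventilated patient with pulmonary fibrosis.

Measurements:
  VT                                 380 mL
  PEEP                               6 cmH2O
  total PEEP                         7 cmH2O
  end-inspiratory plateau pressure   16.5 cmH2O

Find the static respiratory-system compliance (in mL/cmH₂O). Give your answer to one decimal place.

End-expiratory occlusion gives total PEEP = 7 cmH2O (intrinsic PEEP = 7 − 6 = 1). Use total PEEP for the elastic gradient.
Cstat = Vt / (Pplat − PEEPtotal) = 380 / (16.5 − 7) = 380 / 9.5 = 40.0 mL/cmH2O.

40.0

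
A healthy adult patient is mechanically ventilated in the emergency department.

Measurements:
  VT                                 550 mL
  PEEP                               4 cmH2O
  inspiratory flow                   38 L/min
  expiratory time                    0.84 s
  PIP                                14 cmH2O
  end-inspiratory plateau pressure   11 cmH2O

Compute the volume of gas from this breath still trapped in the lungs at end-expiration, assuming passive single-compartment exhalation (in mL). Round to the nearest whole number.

Flow: 38 L/min ÷ 60 = 0.6333 L/s.
R = (PIP − Pplat)/V̇ = (14 − 11) / 0.6333 = 3.0/0.6333 = 4.737 cmH2O·s/L.
C = Vt/(Pplat − PEEP) = 550.0 / (11 − 4) = 550.0/7.0 = 78.571 mL/cmH2O.
τ = R × C = 4.737 × 0.07857 L/cmH2O = 0.3722 s.
Fraction remaining = e^(−Te/τ) = e^(−0.84/0.3722) = 0.1047.
Trapped volume = 550.0 × 0.1047 = 57.585 mL.

58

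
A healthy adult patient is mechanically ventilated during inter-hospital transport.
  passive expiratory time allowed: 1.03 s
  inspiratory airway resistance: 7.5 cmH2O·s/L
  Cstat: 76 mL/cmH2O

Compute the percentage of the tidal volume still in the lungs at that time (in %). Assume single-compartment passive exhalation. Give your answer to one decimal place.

τ = R × C = 7.5 × 76 mL/cmH2O = 7.5 × 0.076 L/cmH2O = 0.57 s.
Passive exhalation: V(t)/V₀ = e^(−t/τ) = e^(−1.03/0.57) = 0.1641.
Fraction remaining = 0.1641 → 16.41%.

16.4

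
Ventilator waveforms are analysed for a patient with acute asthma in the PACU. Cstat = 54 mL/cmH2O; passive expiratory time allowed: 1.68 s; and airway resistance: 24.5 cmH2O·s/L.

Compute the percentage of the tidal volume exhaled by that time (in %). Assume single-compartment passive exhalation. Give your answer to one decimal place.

τ = R × C = 24.5 × 54 mL/cmH2O = 24.5 × 0.054 L/cmH2O = 1.323 s.
Passive exhalation: V(t)/V₀ = e^(−t/τ) = e^(−1.68/1.323) = 0.2809.
Fraction exhaled = 1 − 0.2809 = 0.7191 → 71.91%.

71.9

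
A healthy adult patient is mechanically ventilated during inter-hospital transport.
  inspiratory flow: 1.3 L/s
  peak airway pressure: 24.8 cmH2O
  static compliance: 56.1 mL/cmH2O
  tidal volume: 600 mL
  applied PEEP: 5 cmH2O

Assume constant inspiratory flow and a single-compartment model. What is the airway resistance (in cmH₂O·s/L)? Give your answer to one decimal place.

Equation of motion (constant flow): PIP = Vt/C + R·V̇ + PEEP.
R·V̇ = PIP − Vt/C − PEEP = 24.8 − 600/56.1 − 5 = 24.8 − 10.695 − 5 = 9.105 cmH2O.
R = 9.105 / 1.3 = 7.004 cmH2O·s/L.

7.0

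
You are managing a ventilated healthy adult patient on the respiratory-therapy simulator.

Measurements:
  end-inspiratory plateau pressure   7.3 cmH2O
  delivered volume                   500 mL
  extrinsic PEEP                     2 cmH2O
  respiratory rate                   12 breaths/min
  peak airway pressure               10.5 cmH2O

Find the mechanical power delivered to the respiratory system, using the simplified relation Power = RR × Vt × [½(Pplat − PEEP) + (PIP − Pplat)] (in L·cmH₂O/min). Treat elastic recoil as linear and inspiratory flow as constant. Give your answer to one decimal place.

35.1

Per-breath work = Vt × [½(Pplat−PEEP) + (PIP−Pplat)] = 0.500 × [0.5×5.3 + 3.2] = 0.500 × 5.85 = 2.925 L·cmH2O.
Power = 12 × 2.925 = 35.1 L·cmH2O/min.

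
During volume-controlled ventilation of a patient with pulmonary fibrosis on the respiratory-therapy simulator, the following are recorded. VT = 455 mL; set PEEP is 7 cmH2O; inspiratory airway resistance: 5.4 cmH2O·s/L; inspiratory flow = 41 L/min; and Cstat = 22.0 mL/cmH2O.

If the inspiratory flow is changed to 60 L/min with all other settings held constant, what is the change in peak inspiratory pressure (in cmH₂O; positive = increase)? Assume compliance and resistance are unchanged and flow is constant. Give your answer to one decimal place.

Flow: 41 L/min ÷ 60 = 0.6833 L/s.
New flow: 60 L/min ÷ 60 = 1 L/s.
PIP = Vt/C + R·V̇ + PEEP (constant-flow equation of motion).
Only the resistive term changes: ΔPIP = R × ΔV̇ = 5.4 × (1 − 0.6833) = 5.4 × 0.3167 = 1.71 cmH2O.

1.7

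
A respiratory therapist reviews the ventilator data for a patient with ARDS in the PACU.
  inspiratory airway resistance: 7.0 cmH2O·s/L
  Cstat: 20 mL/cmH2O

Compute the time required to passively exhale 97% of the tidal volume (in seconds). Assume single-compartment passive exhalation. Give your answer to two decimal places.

τ = R × C = 7.0 × 20 mL/cmH2O = 7.0 × 0.020 L/cmH2O = 0.14 s.
Exhaled fraction f = 1 − e^(−t/τ) → t = −τ·ln(1 − f) = −0.14·ln(0.03) = 0.4909 s.

0.49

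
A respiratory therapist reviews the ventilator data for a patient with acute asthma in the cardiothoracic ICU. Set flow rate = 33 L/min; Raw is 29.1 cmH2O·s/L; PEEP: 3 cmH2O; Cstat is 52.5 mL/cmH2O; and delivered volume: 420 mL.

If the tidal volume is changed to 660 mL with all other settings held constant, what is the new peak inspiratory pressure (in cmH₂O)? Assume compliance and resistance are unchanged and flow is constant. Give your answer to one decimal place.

31.6

Flow: 33 L/min ÷ 60 = 0.55 L/s.
PIP = Vt/C + R·V̇ + PEEP (constant-flow equation of motion).
Only the elastic term changes: ΔPIP = ΔVt / C = (660 − 420) / 52.5 = 4.571 cmH2O.
Original PIP = 420/52.5 + 29.1×0.55 + 3 = 27.005 cmH2O; new PIP = 27.005 + (4.571) = 31.576 cmH2O.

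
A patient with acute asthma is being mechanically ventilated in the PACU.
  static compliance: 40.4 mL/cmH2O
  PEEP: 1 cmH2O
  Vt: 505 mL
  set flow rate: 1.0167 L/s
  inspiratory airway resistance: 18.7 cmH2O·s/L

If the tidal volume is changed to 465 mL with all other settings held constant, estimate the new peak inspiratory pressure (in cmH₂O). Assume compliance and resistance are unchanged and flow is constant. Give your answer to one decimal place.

PIP = Vt/C + R·V̇ + PEEP (constant-flow equation of motion).
Only the elastic term changes: ΔPIP = ΔVt / C = (465 − 505) / 40.4 = -0.9901 cmH2O.
Original PIP = 505/40.4 + 18.7×1.0167 + 1 = 32.512 cmH2O; new PIP = 32.512 + (-0.9901) = 31.522 cmH2O.

31.5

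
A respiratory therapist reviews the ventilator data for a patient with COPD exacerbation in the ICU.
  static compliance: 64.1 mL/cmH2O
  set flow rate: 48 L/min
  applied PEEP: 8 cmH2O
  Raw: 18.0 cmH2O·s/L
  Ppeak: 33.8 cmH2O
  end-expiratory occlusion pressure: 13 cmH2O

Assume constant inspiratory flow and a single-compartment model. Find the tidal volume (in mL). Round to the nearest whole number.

410

Flow: 48 L/min ÷ 60 = 0.8 L/s.
Total PEEP = 13 cmH2O (set 8 + intrinsic 5); this is the baseline alveolar pressure.
Equation of motion (constant flow): PIP = Vt/C + R·V̇ + PEEP.
Vt/C = PIP − R·V̇ − PEEP = 33.8 − 14.4 − 13 = 6.4 cmH2O.
Vt = C × 6.4 = 64.1 × 6.4 = 410.24 mL.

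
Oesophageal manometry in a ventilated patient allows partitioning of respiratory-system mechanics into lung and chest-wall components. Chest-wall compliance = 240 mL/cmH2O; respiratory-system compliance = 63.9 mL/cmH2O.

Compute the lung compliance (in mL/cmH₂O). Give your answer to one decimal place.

87.1

1/CL = 1/Crs − 1/Ccw.
1/CL = 1/63.9 − 1/240 = 0.01148.
CL = 87.108 mL/cmH2O.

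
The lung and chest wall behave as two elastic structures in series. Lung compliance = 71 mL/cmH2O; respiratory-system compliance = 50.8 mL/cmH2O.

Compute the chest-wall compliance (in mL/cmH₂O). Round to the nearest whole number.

179

1/Ccw = 1/Crs − 1/CL.
1/Ccw = 1/50.8 − 1/71 = 0.005601.
Ccw = 178.54 mL/cmH2O.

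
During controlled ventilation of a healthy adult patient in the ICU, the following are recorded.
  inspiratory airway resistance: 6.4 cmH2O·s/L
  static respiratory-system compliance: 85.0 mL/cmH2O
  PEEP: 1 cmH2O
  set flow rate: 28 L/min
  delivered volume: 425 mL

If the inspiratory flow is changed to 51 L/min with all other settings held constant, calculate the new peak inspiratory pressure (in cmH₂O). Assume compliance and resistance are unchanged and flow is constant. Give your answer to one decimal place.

11.4

Flow: 28 L/min ÷ 60 = 0.4667 L/s.
New flow: 51 L/min ÷ 60 = 0.85 L/s.
PIP = Vt/C + R·V̇ + PEEP (constant-flow equation of motion).
Only the resistive term changes: ΔPIP = R × ΔV̇ = 6.4 × (0.85 − 0.4667) = 6.4 × 0.3833 = 2.453 cmH2O.
Original PIP = 425/85.0 + 6.4×0.4667 + 1 = 8.987 cmH2O; new PIP = 8.987 + (2.453) = 11.44 cmH2O.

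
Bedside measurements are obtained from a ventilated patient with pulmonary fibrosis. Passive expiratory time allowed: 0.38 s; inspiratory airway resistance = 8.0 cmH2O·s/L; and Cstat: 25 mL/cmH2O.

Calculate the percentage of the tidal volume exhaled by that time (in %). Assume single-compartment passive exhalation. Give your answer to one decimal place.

τ = R × C = 8.0 × 25 mL/cmH2O = 8.0 × 0.025 L/cmH2O = 0.2 s.
Passive exhalation: V(t)/V₀ = e^(−t/τ) = e^(−0.38/0.2) = 0.1496.
Fraction exhaled = 1 − 0.1496 = 0.8504 → 85.04%.

85.0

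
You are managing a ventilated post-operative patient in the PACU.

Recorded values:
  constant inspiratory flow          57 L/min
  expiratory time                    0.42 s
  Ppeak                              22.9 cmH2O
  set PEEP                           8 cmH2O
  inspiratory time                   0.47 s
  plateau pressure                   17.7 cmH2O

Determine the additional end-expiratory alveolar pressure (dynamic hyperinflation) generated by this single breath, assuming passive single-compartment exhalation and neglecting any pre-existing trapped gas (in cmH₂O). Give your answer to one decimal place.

Flow: 57 L/min ÷ 60 = 0.95 L/s.
Vt = flow × Ti = 0.95 L/s × 0.47 s × 1000 mL/L = 446.5 mL.
R = (PIP − Pplat)/V̇ = (22.9 − 17.7) / 0.95 = 5.2/0.95 = 5.474 cmH2O·s/L.
C = Vt/(Pplat − PEEP) = 446.5 / (17.7 − 8) = 446.5/9.7 = 46.031 mL/cmH2O.
τ = R × C = 5.474 × 0.04603 L/cmH2O = 0.252 s.
Fraction remaining = e^(−Te/τ) = e^(−0.42/0.252) = 0.1889; trapped volume = 446.5 × 0.1889 = 84.344 mL.
Additional alveolar pressure from trapping ≈ V_trapped / C = 84.344 / 46.031 = 1.832 cmH2O.

1.8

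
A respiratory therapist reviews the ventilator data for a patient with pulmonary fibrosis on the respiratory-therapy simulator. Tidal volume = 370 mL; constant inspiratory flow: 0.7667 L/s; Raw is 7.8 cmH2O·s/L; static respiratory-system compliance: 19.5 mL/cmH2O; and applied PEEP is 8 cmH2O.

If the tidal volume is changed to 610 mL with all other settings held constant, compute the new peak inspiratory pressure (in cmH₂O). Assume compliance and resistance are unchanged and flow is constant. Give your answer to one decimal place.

45.3

PIP = Vt/C + R·V̇ + PEEP (constant-flow equation of motion).
Only the elastic term changes: ΔPIP = ΔVt / C = (610 − 370) / 19.5 = 12.308 cmH2O.
Original PIP = 370/19.5 + 7.8×0.7667 + 8 = 32.955 cmH2O; new PIP = 32.955 + (12.308) = 45.263 cmH2O.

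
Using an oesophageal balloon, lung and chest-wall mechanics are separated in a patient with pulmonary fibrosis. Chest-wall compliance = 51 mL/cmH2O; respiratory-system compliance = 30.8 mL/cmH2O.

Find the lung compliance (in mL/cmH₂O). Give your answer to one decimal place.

77.8

1/CL = 1/Crs − 1/Ccw.
1/CL = 1/30.8 − 1/51 = 0.01286.
CL = 77.76 mL/cmH2O.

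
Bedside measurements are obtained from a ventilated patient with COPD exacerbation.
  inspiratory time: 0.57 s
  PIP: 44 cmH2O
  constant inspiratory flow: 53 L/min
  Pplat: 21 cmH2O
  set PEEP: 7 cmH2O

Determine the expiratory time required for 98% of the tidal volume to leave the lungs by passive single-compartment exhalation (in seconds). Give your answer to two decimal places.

Flow: 53 L/min ÷ 60 = 0.8833 L/s.
Vt = flow × Ti = 0.8833 L/s × 0.57 s × 1000 mL/L = 503.48 mL.
R = (PIP − Pplat)/V̇ = (44 − 21) / 0.8833 = 23.0/0.8833 = 26.039 cmH2O·s/L.
C = Vt/(Pplat − PEEP) = 503.48 / (21 − 7) = 503.48/14.0 = 35.963 mL/cmH2O.
τ = R × C = 26.039 × 0.03596 L/cmH2O = 0.9364 s.
t = −τ·ln(1 − 0.98) = −0.9364·ln(0.02) = 3.663 s.

3.66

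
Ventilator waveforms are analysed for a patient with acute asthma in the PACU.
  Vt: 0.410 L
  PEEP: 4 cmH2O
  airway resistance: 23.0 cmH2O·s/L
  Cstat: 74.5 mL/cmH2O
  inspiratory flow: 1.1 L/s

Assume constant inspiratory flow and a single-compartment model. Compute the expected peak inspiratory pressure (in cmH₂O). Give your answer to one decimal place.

34.8

Equation of motion (constant flow): PIP = Vt/C + R·V̇ + PEEP.
PIP = 410/74.5 + 23.0×1.1 + 4 = 5.503 + 25.3 + 4 = 34.803 cmH2O.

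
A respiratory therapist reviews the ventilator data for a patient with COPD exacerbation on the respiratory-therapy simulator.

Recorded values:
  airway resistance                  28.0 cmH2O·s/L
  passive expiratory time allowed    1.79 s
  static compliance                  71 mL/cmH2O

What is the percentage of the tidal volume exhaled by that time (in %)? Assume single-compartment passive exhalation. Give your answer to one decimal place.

τ = R × C = 28.0 × 71 mL/cmH2O = 28.0 × 0.071 L/cmH2O = 1.988 s.
Passive exhalation: V(t)/V₀ = e^(−t/τ) = e^(−1.79/1.988) = 0.4064.
Fraction exhaled = 1 − 0.4064 = 0.5936 → 59.36%.

59.4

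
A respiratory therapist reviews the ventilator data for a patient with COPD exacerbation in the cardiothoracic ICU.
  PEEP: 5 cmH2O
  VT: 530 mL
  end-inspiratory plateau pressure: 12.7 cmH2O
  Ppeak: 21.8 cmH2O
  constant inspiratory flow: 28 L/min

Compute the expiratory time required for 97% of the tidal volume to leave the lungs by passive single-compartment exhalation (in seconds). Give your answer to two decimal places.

Flow: 28 L/min ÷ 60 = 0.4667 L/s.
R = (PIP − Pplat)/V̇ = (21.8 − 12.7) / 0.4667 = 9.1/0.4667 = 19.499 cmH2O·s/L.
C = Vt/(Pplat − PEEP) = 530.0 / (12.7 − 5) = 530.0/7.7 = 68.831 mL/cmH2O.
τ = R × C = 19.499 × 0.06883 L/cmH2O = 1.342 s.
t = −τ·ln(1 − 0.97) = −1.342·ln(0.03) = 4.706 s.

4.71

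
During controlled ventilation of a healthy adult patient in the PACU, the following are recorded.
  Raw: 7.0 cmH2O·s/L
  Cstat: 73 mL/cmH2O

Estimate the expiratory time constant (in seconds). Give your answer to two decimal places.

τ = R × C = 7.0 × 73 mL/cmH2O = 7.0 × 0.073 L/cmH2O = 0.511 s.

0.51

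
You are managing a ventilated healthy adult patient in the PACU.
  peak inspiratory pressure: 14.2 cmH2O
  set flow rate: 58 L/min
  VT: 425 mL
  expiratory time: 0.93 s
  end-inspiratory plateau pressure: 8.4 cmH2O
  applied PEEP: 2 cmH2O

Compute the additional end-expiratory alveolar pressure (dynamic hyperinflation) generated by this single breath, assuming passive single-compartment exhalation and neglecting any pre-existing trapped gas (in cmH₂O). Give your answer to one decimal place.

0.6

Flow: 58 L/min ÷ 60 = 0.9667 L/s.
R = (PIP − Pplat)/V̇ = (14.2 − 8.4) / 0.9667 = 5.8/0.9667 = 6.0 cmH2O·s/L.
C = Vt/(Pplat − PEEP) = 425.0 / (8.4 − 2) = 425.0/6.4 = 66.406 mL/cmH2O.
τ = R × C = 6.0 × 0.06641 L/cmH2O = 0.3985 s.
Fraction remaining = e^(−Te/τ) = e^(−0.93/0.3985) = 0.09693; trapped volume = 425.0 × 0.09693 = 41.195 mL.
Additional alveolar pressure from trapping ≈ V_trapped / C = 41.195 / 66.406 = 0.6204 cmH2O.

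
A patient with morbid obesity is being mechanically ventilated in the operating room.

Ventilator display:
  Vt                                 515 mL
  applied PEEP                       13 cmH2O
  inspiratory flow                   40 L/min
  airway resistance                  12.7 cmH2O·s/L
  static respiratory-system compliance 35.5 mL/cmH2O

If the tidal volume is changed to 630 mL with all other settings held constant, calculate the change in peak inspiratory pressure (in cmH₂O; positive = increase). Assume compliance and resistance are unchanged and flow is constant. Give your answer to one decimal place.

PIP = Vt/C + R·V̇ + PEEP (constant-flow equation of motion).
Only the elastic term changes: ΔPIP = ΔVt / C = (630 − 515) / 35.5 = 3.239 cmH2O.

3.2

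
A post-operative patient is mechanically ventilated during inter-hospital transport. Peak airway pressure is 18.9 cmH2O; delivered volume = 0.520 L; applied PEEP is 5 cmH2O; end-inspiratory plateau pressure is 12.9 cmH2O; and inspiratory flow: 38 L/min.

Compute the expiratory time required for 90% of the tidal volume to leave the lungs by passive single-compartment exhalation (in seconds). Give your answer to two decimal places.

1.44

Flow: 38 L/min ÷ 60 = 0.6333 L/s.
R = (PIP − Pplat)/V̇ = (18.9 − 12.9) / 0.6333 = 6.0/0.6333 = 9.474 cmH2O·s/L.
C = Vt/(Pplat − PEEP) = 520.0 / (12.9 − 5) = 520.0/7.9 = 65.823 mL/cmH2O.
τ = R × C = 9.474 × 0.06582 L/cmH2O = 0.6236 s.
t = −τ·ln(1 − 0.90) = −0.6236·ln(0.1) = 1.436 s.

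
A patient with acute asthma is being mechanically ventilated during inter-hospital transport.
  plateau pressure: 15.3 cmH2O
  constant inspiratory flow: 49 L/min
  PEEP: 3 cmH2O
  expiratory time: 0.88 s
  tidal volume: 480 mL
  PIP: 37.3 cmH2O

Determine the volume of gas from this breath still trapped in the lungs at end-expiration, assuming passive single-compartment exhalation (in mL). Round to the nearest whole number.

208

Flow: 49 L/min ÷ 60 = 0.8167 L/s.
R = (PIP − Pplat)/V̇ = (37.3 − 15.3) / 0.8167 = 22.0/0.8167 = 26.938 cmH2O·s/L.
C = Vt/(Pplat − PEEP) = 480.0 / (15.3 − 3) = 480.0/12.3 = 39.024 mL/cmH2O.
τ = R × C = 26.938 × 0.03902 L/cmH2O = 1.051 s.
Fraction remaining = e^(−Te/τ) = e^(−0.88/1.051) = 0.4329.
Trapped volume = 480.0 × 0.4329 = 207.79 mL.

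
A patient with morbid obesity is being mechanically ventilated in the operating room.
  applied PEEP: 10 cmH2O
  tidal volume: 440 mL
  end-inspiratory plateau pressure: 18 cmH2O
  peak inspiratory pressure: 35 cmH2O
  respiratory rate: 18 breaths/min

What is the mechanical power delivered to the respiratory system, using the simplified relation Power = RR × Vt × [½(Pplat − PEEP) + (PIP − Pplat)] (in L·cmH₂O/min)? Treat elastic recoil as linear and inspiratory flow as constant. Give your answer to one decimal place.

Per-breath work = Vt × [½(Pplat−PEEP) + (PIP−Pplat)] = 0.440 × [0.5×8.0 + 17.0] = 0.440 × 21.0 = 9.24 L·cmH2O.
Power = 18 × 9.24 = 166.32 L·cmH2O/min.

166.3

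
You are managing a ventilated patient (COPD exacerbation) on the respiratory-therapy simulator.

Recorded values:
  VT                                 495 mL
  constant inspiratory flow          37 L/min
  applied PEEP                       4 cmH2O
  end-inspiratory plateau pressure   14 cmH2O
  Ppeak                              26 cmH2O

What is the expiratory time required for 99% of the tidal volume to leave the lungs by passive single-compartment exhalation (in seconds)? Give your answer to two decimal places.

4.44

Flow: 37 L/min ÷ 60 = 0.6167 L/s.
R = (PIP − Pplat)/V̇ = (26 − 14) / 0.6167 = 12.0/0.6167 = 19.458 cmH2O·s/L.
C = Vt/(Pplat − PEEP) = 495.0 / (14 − 4) = 495.0/10.0 = 49.5 mL/cmH2O.
τ = R × C = 19.458 × 0.0495 L/cmH2O = 0.9632 s.
t = −τ·ln(1 − 0.99) = −0.9632·ln(0.01) = 4.436 s.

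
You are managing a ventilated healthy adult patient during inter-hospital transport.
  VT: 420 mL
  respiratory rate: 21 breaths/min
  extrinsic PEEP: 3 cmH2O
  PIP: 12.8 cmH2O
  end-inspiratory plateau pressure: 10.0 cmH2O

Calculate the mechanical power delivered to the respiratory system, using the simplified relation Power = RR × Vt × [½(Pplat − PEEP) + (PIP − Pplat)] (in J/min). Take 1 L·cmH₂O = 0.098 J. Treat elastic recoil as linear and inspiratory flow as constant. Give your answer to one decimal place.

Per-breath work = Vt × [½(Pplat−PEEP) + (PIP−Pplat)] = 0.420 × [0.5×7.0 + 2.8] = 0.420 × 6.3 = 2.646 L·cmH2O.
Power = 21 × 2.646 = 55.566 L·cmH2O/min.
× 0.098 J/(L·cmH2O) → 5.445 J/min.

5.4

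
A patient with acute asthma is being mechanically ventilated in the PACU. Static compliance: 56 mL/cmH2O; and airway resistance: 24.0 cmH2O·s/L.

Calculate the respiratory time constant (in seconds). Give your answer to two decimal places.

1.34

τ = R × C = 24.0 × 56 mL/cmH2O = 24.0 × 0.056 L/cmH2O = 1.344 s.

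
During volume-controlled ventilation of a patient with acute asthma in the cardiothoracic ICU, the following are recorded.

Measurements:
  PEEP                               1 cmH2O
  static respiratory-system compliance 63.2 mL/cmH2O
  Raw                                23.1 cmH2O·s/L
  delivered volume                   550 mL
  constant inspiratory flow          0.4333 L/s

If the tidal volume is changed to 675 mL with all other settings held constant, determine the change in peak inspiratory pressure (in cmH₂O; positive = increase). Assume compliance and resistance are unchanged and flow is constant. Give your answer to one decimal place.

2.0

PIP = Vt/C + R·V̇ + PEEP (constant-flow equation of motion).
Only the elastic term changes: ΔPIP = ΔVt / C = (675 − 550) / 63.2 = 1.978 cmH2O.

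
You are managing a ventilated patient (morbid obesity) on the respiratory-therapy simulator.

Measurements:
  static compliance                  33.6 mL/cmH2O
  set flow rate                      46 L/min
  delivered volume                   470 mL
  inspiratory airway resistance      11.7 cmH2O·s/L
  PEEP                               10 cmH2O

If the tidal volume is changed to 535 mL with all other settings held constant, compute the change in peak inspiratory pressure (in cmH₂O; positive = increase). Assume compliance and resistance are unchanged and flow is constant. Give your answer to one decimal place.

PIP = Vt/C + R·V̇ + PEEP (constant-flow equation of motion).
Only the elastic term changes: ΔPIP = ΔVt / C = (535 − 470) / 33.6 = 1.935 cmH2O.

1.9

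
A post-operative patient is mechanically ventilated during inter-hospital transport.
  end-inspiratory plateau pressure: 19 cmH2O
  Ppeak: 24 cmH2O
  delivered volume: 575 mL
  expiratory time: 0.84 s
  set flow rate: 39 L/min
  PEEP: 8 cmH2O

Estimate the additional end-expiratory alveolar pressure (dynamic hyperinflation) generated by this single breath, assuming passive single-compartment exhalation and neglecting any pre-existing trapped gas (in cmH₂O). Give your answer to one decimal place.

Flow: 39 L/min ÷ 60 = 0.65 L/s.
R = (PIP − Pplat)/V̇ = (24 − 19) / 0.65 = 5.0/0.65 = 7.692 cmH2O·s/L.
C = Vt/(Pplat − PEEP) = 575.0 / (19 − 8) = 575.0/11.0 = 52.273 mL/cmH2O.
τ = R × C = 7.692 × 0.05227 L/cmH2O = 0.4021 s.
Fraction remaining = e^(−Te/τ) = e^(−0.84/0.4021) = 0.1238; trapped volume = 575.0 × 0.1238 = 71.185 mL.
Additional alveolar pressure from trapping ≈ V_trapped / C = 71.185 / 52.273 = 1.362 cmH2O.

1.4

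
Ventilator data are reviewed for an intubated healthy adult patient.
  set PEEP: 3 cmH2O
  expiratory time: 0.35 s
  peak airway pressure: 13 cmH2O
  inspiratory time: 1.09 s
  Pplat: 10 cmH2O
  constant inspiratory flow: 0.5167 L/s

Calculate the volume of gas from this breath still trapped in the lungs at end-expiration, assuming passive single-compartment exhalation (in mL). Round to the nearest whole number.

266

Vt = flow × Ti = 0.5167 L/s × 1.09 s × 1000 mL/L = 563.2 mL.
R = (PIP − Pplat)/V̇ = (13 − 10) / 0.5167 = 3.0/0.5167 = 5.806 cmH2O·s/L.
C = Vt/(Pplat − PEEP) = 563.2 / (10 − 3) = 563.2/7.0 = 80.457 mL/cmH2O.
τ = R × C = 5.806 × 0.08046 L/cmH2O = 0.4672 s.
Fraction remaining = e^(−Te/τ) = e^(−0.35/0.4672) = 0.4728.
Trapped volume = 563.2 × 0.4728 = 266.28 mL.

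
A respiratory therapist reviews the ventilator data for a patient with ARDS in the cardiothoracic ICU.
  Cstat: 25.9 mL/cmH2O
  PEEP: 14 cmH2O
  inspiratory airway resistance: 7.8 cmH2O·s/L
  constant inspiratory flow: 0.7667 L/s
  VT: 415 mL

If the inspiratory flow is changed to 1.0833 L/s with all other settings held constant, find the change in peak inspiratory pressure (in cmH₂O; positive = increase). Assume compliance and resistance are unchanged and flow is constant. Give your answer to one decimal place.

2.5

PIP = Vt/C + R·V̇ + PEEP (constant-flow equation of motion).
Only the resistive term changes: ΔPIP = R × ΔV̇ = 7.8 × (1.0833 − 0.7667) = 7.8 × 0.3166 = 2.469 cmH2O.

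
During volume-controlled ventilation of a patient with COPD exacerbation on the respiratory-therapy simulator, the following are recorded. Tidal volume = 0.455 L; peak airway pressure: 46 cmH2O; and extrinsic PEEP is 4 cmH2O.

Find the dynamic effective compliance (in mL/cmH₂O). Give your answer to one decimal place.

10.8

Dynamic compliance = Vt / (PIP − PEEP) = 455 / (46 − 4) = 455 / 42.0 = 10.833 mL/cmH2O.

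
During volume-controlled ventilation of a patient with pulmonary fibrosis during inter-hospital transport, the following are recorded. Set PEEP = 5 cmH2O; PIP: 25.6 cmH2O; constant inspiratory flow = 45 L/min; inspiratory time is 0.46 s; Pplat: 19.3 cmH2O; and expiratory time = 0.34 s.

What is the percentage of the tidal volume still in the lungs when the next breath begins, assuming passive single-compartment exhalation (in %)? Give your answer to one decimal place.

18.7

Flow: 45 L/min ÷ 60 = 0.75 L/s.
Vt = flow × Ti = 0.75 L/s × 0.46 s × 1000 mL/L = 345.0 mL.
R = (PIP − Pplat)/V̇ = (25.6 − 19.3) / 0.75 = 6.3/0.75 = 8.4 cmH2O·s/L.
C = Vt/(Pplat − PEEP) = 345.0 / (19.3 − 5) = 345.0/14.3 = 24.126 mL/cmH2O.
τ = R × C = 8.4 × 0.02413 L/cmH2O = 0.2027 s.
Fraction remaining at end-expiration = e^(−Te/τ) = e^(−0.34/0.2027) = 0.1869 → 18.69%.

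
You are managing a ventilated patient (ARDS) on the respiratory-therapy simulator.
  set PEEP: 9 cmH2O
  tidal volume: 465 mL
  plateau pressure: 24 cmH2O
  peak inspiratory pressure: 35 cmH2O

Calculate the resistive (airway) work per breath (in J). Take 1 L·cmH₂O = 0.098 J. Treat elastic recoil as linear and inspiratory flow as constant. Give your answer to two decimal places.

With constant inspiratory flow the resistive pressure is constant at PIP − Pplat = 35 − 24 = 11.0 cmH2O, so resistive work = 11.0 × 0.465 = 5.115 L·cmH2O.
× 0.098 J/(L·cmH2O) → 0.5013 J.

0.50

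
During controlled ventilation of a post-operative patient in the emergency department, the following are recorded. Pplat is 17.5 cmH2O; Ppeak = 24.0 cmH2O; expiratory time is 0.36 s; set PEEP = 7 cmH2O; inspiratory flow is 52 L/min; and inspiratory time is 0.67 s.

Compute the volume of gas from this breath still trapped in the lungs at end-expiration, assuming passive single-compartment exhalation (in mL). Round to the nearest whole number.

Flow: 52 L/min ÷ 60 = 0.8667 L/s.
Vt = flow × Ti = 0.8667 L/s × 0.67 s × 1000 mL/L = 580.69 mL.
R = (PIP − Pplat)/V̇ = (24.0 − 17.5) / 0.8667 = 6.5/0.8667 = 7.5 cmH2O·s/L.
C = Vt/(Pplat − PEEP) = 580.69 / (17.5 − 7) = 580.69/10.5 = 55.304 mL/cmH2O.
τ = R × C = 7.5 × 0.0553 L/cmH2O = 0.4148 s.
Fraction remaining = e^(−Te/τ) = e^(−0.36/0.4148) = 0.4198.
Trapped volume = 580.69 × 0.4198 = 243.77 mL.

244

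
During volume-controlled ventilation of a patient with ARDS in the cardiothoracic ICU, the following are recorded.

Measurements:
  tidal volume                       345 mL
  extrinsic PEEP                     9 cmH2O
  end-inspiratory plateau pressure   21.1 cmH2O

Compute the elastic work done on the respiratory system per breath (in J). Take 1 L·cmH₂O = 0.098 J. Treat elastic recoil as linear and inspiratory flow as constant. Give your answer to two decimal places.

Elastic work ≈ ½ × (Pplat − PEEP) × Vt = 0.5 × (21.1 − 9) × 0.345 L = 0.5 × 12.1 × 0.345 = 2.087 L·cmH2O.
× 0.098 J/(L·cmH2O) → 0.2045 J.

0.20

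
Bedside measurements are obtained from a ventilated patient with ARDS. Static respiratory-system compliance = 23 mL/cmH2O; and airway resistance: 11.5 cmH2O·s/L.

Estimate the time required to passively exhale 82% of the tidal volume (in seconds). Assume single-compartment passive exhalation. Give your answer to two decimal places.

τ = R × C = 11.5 × 23 mL/cmH2O = 11.5 × 0.023 L/cmH2O = 0.2645 s.
Exhaled fraction f = 1 − e^(−t/τ) → t = −τ·ln(1 − f) = −0.2645·ln(0.18) = 0.4536 s.

0.45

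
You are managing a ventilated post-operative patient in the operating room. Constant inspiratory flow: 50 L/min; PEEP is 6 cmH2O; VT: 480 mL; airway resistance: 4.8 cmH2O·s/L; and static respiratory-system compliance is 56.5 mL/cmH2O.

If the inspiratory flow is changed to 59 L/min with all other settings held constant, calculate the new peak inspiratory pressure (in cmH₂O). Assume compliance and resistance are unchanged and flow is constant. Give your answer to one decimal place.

Flow: 50 L/min ÷ 60 = 0.8333 L/s.
New flow: 59 L/min ÷ 60 = 0.9833 L/s.
PIP = Vt/C + R·V̇ + PEEP (constant-flow equation of motion).
Only the resistive term changes: ΔPIP = R × ΔV̇ = 4.8 × (0.9833 − 0.8333) = 4.8 × 0.15 = 0.72 cmH2O.
Original PIP = 480/56.5 + 4.8×0.8333 + 6 = 18.495 cmH2O; new PIP = 18.495 + (0.72) = 19.215 cmH2O.

19.2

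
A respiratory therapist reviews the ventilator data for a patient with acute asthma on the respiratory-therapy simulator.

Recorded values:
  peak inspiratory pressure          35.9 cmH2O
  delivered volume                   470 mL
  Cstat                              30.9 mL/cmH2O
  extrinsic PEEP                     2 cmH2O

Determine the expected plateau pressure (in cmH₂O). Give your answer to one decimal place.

17.2

Pplat = PEEP + Vt / Cstat = 2 + 470 / 30.9 = 2 + 15.21 = 17.21 cmH2O.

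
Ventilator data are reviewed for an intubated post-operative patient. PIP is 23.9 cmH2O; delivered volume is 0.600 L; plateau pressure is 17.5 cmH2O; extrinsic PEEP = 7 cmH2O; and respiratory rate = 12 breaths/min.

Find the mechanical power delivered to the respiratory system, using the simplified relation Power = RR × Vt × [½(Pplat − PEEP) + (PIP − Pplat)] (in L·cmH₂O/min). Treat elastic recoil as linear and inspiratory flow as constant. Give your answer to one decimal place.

Per-breath work = Vt × [½(Pplat−PEEP) + (PIP−Pplat)] = 0.600 × [0.5×10.5 + 6.4] = 0.600 × 11.65 = 6.99 L·cmH2O.
Power = 12 × 6.99 = 83.88 L·cmH2O/min.

83.9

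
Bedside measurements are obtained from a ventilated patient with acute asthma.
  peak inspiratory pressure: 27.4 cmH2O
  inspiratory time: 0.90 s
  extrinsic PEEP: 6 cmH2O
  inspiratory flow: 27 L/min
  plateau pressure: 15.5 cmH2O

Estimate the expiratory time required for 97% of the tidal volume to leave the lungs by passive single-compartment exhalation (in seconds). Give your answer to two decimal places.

3.95

Flow: 27 L/min ÷ 60 = 0.45 L/s.
Vt = flow × Ti = 0.45 L/s × 0.90 s × 1000 mL/L = 405.0 mL.
R = (PIP − Pplat)/V̇ = (27.4 − 15.5) / 0.45 = 11.9/0.45 = 26.444 cmH2O·s/L.
C = Vt/(Pplat − PEEP) = 405.0 / (15.5 − 6) = 405.0/9.5 = 42.632 mL/cmH2O.
τ = R × C = 26.444 × 0.04263 L/cmH2O = 1.127 s.
t = −τ·ln(1 − 0.97) = −1.127·ln(0.03) = 3.952 s.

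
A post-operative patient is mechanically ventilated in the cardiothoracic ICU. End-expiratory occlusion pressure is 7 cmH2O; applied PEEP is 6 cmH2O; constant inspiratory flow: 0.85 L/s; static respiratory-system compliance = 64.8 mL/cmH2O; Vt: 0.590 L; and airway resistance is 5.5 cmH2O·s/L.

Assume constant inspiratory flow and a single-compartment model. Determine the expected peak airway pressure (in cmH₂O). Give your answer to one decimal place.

20.8

Total PEEP = 7 cmH2O (set 6 + intrinsic 1); this is the baseline alveolar pressure.
Equation of motion (constant flow): PIP = Vt/C + R·V̇ + PEEP.
PIP = 590/64.8 + 5.5×0.85 + 7 = 9.105 + 4.675 + 7 = 20.78 cmH2O.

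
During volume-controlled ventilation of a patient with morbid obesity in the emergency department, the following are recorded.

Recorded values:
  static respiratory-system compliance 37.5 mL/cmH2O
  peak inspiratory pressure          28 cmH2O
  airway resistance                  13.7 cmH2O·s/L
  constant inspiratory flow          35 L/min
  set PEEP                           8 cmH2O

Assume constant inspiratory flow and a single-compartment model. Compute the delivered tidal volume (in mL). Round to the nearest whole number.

450

Flow: 35 L/min ÷ 60 = 0.5833 L/s.
Equation of motion (constant flow): PIP = Vt/C + R·V̇ + PEEP.
Vt/C = PIP − R·V̇ − PEEP = 28 − 7.991 − 8 = 12.009 cmH2O.
Vt = C × 12.009 = 37.5 × 12.009 = 450.34 mL.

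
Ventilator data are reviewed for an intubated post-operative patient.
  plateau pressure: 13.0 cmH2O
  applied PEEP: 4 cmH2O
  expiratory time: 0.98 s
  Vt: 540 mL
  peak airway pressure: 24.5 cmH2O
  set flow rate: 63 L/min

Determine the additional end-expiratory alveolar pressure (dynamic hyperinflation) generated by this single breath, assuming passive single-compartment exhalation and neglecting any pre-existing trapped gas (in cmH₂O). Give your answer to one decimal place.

Flow: 63 L/min ÷ 60 = 1.05 L/s.
R = (PIP − Pplat)/V̇ = (24.5 − 13.0) / 1.05 = 11.5/1.05 = 10.952 cmH2O·s/L.
C = Vt/(Pplat − PEEP) = 540.0 / (13.0 − 4) = 540.0/9.0 = 60.0 mL/cmH2O.
τ = R × C = 10.952 × 0.06 L/cmH2O = 0.6571 s.
Fraction remaining = e^(−Te/τ) = e^(−0.98/0.6571) = 0.2251; trapped volume = 540.0 × 0.2251 = 121.55 mL.
Additional alveolar pressure from trapping ≈ V_trapped / C = 121.55 / 60.0 = 2.026 cmH2O.

2.0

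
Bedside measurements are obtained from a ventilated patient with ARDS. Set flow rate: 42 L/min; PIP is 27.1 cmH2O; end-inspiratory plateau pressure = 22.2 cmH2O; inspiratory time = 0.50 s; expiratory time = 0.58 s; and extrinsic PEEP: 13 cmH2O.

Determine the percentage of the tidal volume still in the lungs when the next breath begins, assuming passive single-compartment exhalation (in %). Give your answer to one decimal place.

Flow: 42 L/min ÷ 60 = 0.7 L/s.
Vt = flow × Ti = 0.7 L/s × 0.50 s × 1000 mL/L = 350.0 mL.
R = (PIP − Pplat)/V̇ = (27.1 − 22.2) / 0.7 = 4.9/0.7 = 7.0 cmH2O·s/L.
C = Vt/(Pplat − PEEP) = 350.0 / (22.2 − 13) = 350.0/9.2 = 38.043 mL/cmH2O.
τ = R × C = 7.0 × 0.03804 L/cmH2O = 0.2663 s.
Fraction remaining at end-expiration = e^(−Te/τ) = e^(−0.58/0.2663) = 0.1133 → 11.33%.

11.3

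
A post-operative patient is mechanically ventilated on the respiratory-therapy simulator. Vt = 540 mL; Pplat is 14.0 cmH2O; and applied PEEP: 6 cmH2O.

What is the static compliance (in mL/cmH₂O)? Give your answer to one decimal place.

67.5

Cstat = Vt / (Pplat − PEEP) = 540 / (14.0 − 6) = 540 / 8.0 = 67.5 mL/cmH2O.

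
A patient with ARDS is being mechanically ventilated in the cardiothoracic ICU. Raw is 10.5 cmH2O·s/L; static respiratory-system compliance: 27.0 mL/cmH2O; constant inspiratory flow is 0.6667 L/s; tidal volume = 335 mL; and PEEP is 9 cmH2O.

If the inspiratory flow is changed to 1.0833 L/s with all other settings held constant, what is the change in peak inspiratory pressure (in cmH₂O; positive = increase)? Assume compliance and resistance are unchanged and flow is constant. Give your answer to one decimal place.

PIP = Vt/C + R·V̇ + PEEP (constant-flow equation of motion).
Only the resistive term changes: ΔPIP = R × ΔV̇ = 10.5 × (1.0833 − 0.6667) = 10.5 × 0.4166 = 4.374 cmH2O.

4.4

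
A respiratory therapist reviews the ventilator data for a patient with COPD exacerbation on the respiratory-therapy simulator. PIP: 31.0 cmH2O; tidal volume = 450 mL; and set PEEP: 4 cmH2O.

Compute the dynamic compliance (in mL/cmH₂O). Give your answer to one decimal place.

Dynamic compliance = Vt / (PIP − PEEP) = 450 / (31.0 − 4) = 450 / 27.0 = 16.667 mL/cmH2O.

16.7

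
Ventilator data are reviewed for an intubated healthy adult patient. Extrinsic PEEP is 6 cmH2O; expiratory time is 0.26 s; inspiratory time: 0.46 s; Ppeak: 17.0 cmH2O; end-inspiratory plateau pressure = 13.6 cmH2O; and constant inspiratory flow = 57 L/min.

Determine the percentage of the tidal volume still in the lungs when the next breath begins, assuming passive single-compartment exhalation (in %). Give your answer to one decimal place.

28.3

Flow: 57 L/min ÷ 60 = 0.95 L/s.
Vt = flow × Ti = 0.95 L/s × 0.46 s × 1000 mL/L = 437.0 mL.
R = (PIP − Pplat)/V̇ = (17.0 − 13.6) / 0.95 = 3.4/0.95 = 3.579 cmH2O·s/L.
C = Vt/(Pplat − PEEP) = 437.0 / (13.6 − 6) = 437.0/7.6 = 57.5 mL/cmH2O.
τ = R × C = 3.579 × 0.0575 L/cmH2O = 0.2058 s.
Fraction remaining at end-expiration = e^(−Te/τ) = e^(−0.26/0.2058) = 0.2827 → 28.27%.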